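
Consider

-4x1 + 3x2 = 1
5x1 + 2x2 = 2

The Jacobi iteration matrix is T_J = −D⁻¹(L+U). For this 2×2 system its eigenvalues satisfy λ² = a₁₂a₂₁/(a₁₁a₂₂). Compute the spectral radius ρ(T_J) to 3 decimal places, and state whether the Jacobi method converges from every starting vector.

1.369

a₁₂a₂₁/(a₁₁a₂₂) = (3)·(5) / ((-4)·(2)) = -1.875000
ρ = √|-1.875000| = √1.875000 = 1.369
ρ > 1, so Jacobi diverges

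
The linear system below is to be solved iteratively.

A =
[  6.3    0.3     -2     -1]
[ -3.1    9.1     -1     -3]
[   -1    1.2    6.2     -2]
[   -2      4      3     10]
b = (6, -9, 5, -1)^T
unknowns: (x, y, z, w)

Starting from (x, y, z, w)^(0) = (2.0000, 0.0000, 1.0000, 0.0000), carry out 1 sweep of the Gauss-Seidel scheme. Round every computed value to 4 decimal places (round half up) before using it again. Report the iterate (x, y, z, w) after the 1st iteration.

(1.2698, -0.4466, 1.0977, 0.0033)

Iteration 1:
  x = (6 - (0.3)·0.0000 - (-2)·1.0000 - (-1)·0.0000) / (6.3) = 1.2698
  y = (-9 - (-3.1)·1.2698 - (-1)·1.0000 - (-3)·0.0000) / (9.1) = -0.4466
  z = (5 - (-1)·1.2698 - (1.2)·-0.4466 - (-2)·0.0000) / (6.2) = 1.0977
  w = (-1 - (-2)·1.2698 - (4)·-0.4466 - (3)·1.0977) / (10) = 0.0033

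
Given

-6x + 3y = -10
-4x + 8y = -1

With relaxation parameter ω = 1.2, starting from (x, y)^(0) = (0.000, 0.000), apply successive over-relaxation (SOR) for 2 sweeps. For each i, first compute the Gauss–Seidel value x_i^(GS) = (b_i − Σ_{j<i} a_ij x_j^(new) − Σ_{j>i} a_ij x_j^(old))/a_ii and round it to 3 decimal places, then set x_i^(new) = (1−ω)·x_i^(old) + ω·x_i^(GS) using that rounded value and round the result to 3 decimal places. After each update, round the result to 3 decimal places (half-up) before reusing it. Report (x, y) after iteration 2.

Iteration 1:
  x: GS value = (-10 - (3)·0.000) / (-6) = 1.667;  x ← (1−ω)·0.000 + ω·1.667 = 2.000
  y: GS value = (-1 - (-4)·2.000) / (8) = 0.875;  y ← (1−ω)·0.000 + ω·0.875 = 1.050
Iteration 2:
  x: GS value = (-10 - (3)·1.050) / (-6) = 2.192;  x ← (1−ω)·2.000 + ω·2.192 = 2.230
  y: GS value = (-1 - (-4)·2.230) / (8) = 0.990;  y ← (1−ω)·1.050 + ω·0.990 = 0.978

(2.230, 0.978)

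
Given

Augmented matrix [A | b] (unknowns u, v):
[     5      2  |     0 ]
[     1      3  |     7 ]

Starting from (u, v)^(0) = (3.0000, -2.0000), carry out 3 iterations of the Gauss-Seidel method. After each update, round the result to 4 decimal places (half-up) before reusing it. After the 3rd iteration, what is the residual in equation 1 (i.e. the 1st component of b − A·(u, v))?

-0.1444

Iteration 1:
  u = (0 - (2)·-2.0000) / (5) = 0.8000
  v = (7 - (1)·0.8000) / (3) = 2.0667
Iteration 2:
  u = (0 - (2)·2.0667) / (5) = -0.8267
  v = (7 - (1)·-0.8267) / (3) = 2.6089
Iteration 3:
  u = (0 - (2)·2.6089) / (5) = -1.0436
  v = (7 - (1)·-1.0436) / (3) = 2.6812
Residual b − A·x = (-0.1444, 0.0000)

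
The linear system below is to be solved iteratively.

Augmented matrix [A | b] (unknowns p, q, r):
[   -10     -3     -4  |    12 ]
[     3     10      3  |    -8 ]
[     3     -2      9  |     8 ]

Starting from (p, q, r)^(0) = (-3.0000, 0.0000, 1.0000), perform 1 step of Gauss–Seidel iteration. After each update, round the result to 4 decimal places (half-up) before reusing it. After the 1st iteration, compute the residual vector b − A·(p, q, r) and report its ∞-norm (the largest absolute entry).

0.8532

Iteration 1:
  p = (12 - (-3)·0.0000 - (-4)·1.0000) / (-10) = -1.6000
  q = (-8 - (3)·-1.6000 - (3)·1.0000) / (10) = -0.6200
  r = (8 - (3)·-1.6000 - (-2)·-0.6200) / (9) = 1.2844
Residual b − A·x = (-0.7224, -0.8532, 0.0004); ∞-norm = 0.8532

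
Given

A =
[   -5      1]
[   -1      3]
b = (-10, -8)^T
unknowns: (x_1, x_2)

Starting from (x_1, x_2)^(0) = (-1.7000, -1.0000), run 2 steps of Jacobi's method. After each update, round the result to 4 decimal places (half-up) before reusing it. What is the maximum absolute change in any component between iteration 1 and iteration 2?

Iteration 1:
  x_1 = (-10 - (1)·-1.0000) / (-5) = 1.8000
  x_2 = (-8 - (-1)·-1.7000) / (3) = -3.2333
Iteration 2:
  x_1 = (-10 - (1)·-3.2333) / (-5) = 1.3533
  x_2 = (-8 - (-1)·1.8000) / (3) = -2.0667
Change: (-0.4467, 1.1666) → max |·| = 1.1666

1.1666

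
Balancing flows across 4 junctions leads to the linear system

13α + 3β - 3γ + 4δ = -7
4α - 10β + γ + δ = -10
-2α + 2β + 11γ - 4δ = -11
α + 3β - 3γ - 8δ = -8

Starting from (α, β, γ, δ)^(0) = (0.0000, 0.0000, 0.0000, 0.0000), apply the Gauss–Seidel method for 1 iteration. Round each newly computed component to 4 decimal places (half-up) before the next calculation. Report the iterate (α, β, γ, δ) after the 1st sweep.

Iteration 1:
  α = (-7 - (3)·0.0000 - (-3)·0.0000 - (4)·0.0000) / (13) = -0.5385
  β = (-10 - (4)·-0.5385 - (1)·0.0000 - (1)·0.0000) / (-10) = 0.7846
  γ = (-11 - (-2)·-0.5385 - (2)·0.7846 - (-4)·0.0000) / (11) = -1.2406
  δ = (-8 - (1)·-0.5385 - (3)·0.7846 - (-3)·-1.2406) / (-8) = 1.6921

(-0.5385, 0.7846, -1.2406, 1.6921)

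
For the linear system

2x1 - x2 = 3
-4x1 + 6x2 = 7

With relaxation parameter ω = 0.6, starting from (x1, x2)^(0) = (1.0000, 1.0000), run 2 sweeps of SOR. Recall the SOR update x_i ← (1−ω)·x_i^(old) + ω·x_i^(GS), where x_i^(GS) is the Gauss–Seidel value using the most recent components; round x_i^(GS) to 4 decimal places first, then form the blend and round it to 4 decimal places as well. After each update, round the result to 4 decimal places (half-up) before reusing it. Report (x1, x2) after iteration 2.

(2.0620, 2.2208)

Iteration 1:
  x1: GS value = (3 - (-1)·1.0000) / (2) = 2.0000;  x1 ← (1−ω)·1.0000 + ω·2.0000 = 1.6000
  x2: GS value = (7 - (-4)·1.6000) / (6) = 2.2333;  x2 ← (1−ω)·1.0000 + ω·2.2333 = 1.7400
Iteration 2:
  x1: GS value = (3 - (-1)·1.7400) / (2) = 2.3700;  x1 ← (1−ω)·1.6000 + ω·2.3700 = 2.0620
  x2: GS value = (7 - (-4)·2.0620) / (6) = 2.5413;  x2 ← (1−ω)·1.7400 + ω·2.5413 = 2.2208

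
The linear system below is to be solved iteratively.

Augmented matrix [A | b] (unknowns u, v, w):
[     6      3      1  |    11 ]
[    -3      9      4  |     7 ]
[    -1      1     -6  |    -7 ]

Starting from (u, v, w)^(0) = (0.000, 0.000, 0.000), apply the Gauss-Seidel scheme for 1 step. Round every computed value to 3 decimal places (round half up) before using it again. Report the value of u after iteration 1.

Iteration 1:
  u = (11 - (3)·0.000 - (1)·0.000) / (6) = 1.833
  v = (7 - (-3)·1.833 - (4)·0.000) / (9) = 1.389
  w = (-7 - (-1)·1.833 - (1)·1.389) / (-6) = 1.093

1.833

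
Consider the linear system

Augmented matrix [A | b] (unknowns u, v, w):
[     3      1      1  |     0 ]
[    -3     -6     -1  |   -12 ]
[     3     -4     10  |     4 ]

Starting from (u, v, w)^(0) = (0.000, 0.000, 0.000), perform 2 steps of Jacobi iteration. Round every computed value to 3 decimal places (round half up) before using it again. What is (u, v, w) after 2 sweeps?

(-0.800, 1.933, 1.200)

Iteration 1:
  u = (0 - (1)·0.000 - (1)·0.000) / (3) = 0.000
  v = (-12 - (-3)·0.000 - (-1)·0.000) / (-6) = 2.000
  w = (4 - (3)·0.000 - (-4)·0.000) / (10) = 0.400
Iteration 2:
  u = (0 - (1)·2.000 - (1)·0.400) / (3) = -0.800
  v = (-12 - (-3)·0.000 - (-1)·0.400) / (-6) = 1.933
  w = (4 - (3)·0.000 - (-4)·2.000) / (10) = 1.200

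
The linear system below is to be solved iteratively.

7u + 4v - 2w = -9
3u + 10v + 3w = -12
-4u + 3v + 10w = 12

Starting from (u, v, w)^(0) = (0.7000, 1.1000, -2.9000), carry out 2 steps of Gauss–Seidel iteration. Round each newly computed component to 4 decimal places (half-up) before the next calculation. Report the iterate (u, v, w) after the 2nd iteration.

Iteration 1:
  u = (-9 - (4)·1.1000 - (-2)·-2.9000) / (7) = -2.7429
  v = (-12 - (3)·-2.7429 - (3)·-2.9000) / (10) = 0.4929
  w = (12 - (-4)·-2.7429 - (3)·0.4929) / (10) = -0.0450
Iteration 2:
  u = (-9 - (4)·0.4929 - (-2)·-0.0450) / (7) = -1.5802
  v = (-12 - (3)·-1.5802 - (3)·-0.0450) / (10) = -0.7124
  w = (12 - (-4)·-1.5802 - (3)·-0.7124) / (10) = 0.7816

(-1.5802, -0.7124, 0.7816)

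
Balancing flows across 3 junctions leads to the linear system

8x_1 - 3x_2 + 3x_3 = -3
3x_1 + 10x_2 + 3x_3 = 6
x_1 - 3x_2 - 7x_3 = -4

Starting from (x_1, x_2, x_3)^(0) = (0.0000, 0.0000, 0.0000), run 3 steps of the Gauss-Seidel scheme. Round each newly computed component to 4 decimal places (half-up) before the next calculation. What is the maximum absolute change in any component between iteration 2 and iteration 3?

Iteration 1:
  x_1 = (-3 - (-3)·0.0000 - (3)·0.0000) / (8) = -0.3750
  x_2 = (6 - (3)·-0.3750 - (3)·0.0000) / (10) = 0.7125
  x_3 = (-4 - (1)·-0.3750 - (-3)·0.7125) / (-7) = 0.2125
Iteration 2:
  x_1 = (-3 - (-3)·0.7125 - (3)·0.2125) / (8) = -0.1875
  x_2 = (6 - (3)·-0.1875 - (3)·0.2125) / (10) = 0.5925
  x_3 = (-4 - (1)·-0.1875 - (-3)·0.5925) / (-7) = 0.2907
Iteration 3:
  x_1 = (-3 - (-3)·0.5925 - (3)·0.2907) / (8) = -0.2618
  x_2 = (6 - (3)·-0.2618 - (3)·0.2907) / (10) = 0.5913
  x_3 = (-4 - (1)·-0.2618 - (-3)·0.5913) / (-7) = 0.2806
Change: (-0.0743, -0.0012, -0.0101) → max |·| = 0.0743

0.0743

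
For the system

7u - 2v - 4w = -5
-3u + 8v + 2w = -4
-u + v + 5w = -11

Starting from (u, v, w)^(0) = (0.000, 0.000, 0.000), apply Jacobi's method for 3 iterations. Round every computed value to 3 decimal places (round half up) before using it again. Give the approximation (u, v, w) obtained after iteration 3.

Iteration 1:
  u = (-5 - (-2)·0.000 - (-4)·0.000) / (7) = -0.714
  v = (-4 - (-3)·0.000 - (2)·0.000) / (8) = -0.500
  w = (-11 - (-1)·0.000 - (1)·0.000) / (5) = -2.200
Iteration 2:
  u = (-5 - (-2)·-0.500 - (-4)·-2.200) / (7) = -2.114
  v = (-4 - (-3)·-0.714 - (2)·-2.200) / (8) = -0.218
  w = (-11 - (-1)·-0.714 - (1)·-0.500) / (5) = -2.243
Iteration 3:
  u = (-5 - (-2)·-0.218 - (-4)·-2.243) / (7) = -2.058
  v = (-4 - (-3)·-2.114 - (2)·-2.243) / (8) = -0.732
  w = (-11 - (-1)·-2.114 - (1)·-0.218) / (5) = -2.579

(-2.058, -0.732, -2.579)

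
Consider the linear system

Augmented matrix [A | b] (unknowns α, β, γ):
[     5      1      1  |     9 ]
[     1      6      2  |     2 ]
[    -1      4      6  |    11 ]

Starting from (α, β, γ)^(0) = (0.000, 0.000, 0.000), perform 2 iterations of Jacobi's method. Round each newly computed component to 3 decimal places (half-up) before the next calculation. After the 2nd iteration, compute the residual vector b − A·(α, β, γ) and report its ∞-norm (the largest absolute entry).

Iteration 1:
  α = (9 - (1)·0.000 - (1)·0.000) / (5) = 1.800
  β = (2 - (1)·0.000 - (2)·0.000) / (6) = 0.333
  γ = (11 - (-1)·0.000 - (4)·0.000) / (6) = 1.833
Iteration 2:
  α = (9 - (1)·0.333 - (1)·1.833) / (5) = 1.367
  β = (2 - (1)·1.800 - (2)·1.833) / (6) = -0.578
  γ = (11 - (-1)·1.800 - (4)·0.333) / (6) = 1.911
Residual b − A·x = (0.832, 0.279, 3.213); ∞-norm = 3.213

3.213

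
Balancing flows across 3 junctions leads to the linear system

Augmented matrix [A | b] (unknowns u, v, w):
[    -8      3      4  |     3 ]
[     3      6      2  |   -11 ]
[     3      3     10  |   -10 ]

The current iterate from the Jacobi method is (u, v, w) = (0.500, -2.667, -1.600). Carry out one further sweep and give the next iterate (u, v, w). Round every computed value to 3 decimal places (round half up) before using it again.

(-2.175, -1.550, -0.350)

One sweep:
  u = (3 - (3)·-2.667 - (4)·-1.600) / (-8) = -2.175
  v = (-11 - (3)·0.500 - (2)·-1.600) / (6) = -1.550
  w = (-10 - (3)·0.500 - (3)·-2.667) / (10) = -0.350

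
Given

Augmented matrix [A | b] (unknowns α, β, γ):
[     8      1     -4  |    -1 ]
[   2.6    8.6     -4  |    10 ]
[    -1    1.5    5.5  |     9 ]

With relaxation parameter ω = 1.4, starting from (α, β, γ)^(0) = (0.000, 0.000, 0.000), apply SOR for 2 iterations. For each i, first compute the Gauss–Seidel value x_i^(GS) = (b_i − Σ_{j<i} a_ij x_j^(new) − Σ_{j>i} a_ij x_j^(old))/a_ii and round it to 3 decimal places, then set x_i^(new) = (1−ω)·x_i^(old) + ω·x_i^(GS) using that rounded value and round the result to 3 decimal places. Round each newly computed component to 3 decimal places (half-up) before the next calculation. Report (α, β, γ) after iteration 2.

(0.714, 1.684, 1.191)

Iteration 1:
  α: GS value = (-1 - (1)·0.000 - (-4)·0.000) / (8) = -0.125;  α ← (1−ω)·0.000 + ω·-0.125 = -0.175
  β: GS value = (10 - (2.6)·-0.175 - (-4)·0.000) / (8.6) = 1.216;  β ← (1−ω)·0.000 + ω·1.216 = 1.702
  γ: GS value = (9 - (-1)·-0.175 - (1.5)·1.702) / (5.5) = 1.140;  γ ← (1−ω)·0.000 + ω·1.140 = 1.596
Iteration 2:
  α: GS value = (-1 - (1)·1.702 - (-4)·1.596) / (8) = 0.460;  α ← (1−ω)·-0.175 + ω·0.460 = 0.714
  β: GS value = (10 - (2.6)·0.714 - (-4)·1.596) / (8.6) = 1.689;  β ← (1−ω)·1.702 + ω·1.689 = 1.684
  γ: GS value = (9 - (-1)·0.714 - (1.5)·1.684) / (5.5) = 1.307;  γ ← (1−ω)·1.596 + ω·1.307 = 1.191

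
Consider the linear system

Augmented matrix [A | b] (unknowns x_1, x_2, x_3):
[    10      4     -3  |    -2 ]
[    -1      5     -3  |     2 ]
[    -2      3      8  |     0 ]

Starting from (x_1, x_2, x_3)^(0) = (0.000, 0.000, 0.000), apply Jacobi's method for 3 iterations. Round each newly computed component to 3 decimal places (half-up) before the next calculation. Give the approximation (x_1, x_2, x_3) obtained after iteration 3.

(-0.404, 0.208, -0.225)

Iteration 1:
  x_1 = (-2 - (4)·0.000 - (-3)·0.000) / (10) = -0.200
  x_2 = (2 - (-1)·0.000 - (-3)·0.000) / (5) = 0.400
  x_3 = (0 - (-2)·0.000 - (3)·0.000) / (8) = 0.000
Iteration 2:
  x_1 = (-2 - (4)·0.400 - (-3)·0.000) / (10) = -0.360
  x_2 = (2 - (-1)·-0.200 - (-3)·0.000) / (5) = 0.360
  x_3 = (0 - (-2)·-0.200 - (3)·0.400) / (8) = -0.200
Iteration 3:
  x_1 = (-2 - (4)·0.360 - (-3)·-0.200) / (10) = -0.404
  x_2 = (2 - (-1)·-0.360 - (-3)·-0.200) / (5) = 0.208
  x_3 = (0 - (-2)·-0.360 - (3)·0.360) / (8) = -0.225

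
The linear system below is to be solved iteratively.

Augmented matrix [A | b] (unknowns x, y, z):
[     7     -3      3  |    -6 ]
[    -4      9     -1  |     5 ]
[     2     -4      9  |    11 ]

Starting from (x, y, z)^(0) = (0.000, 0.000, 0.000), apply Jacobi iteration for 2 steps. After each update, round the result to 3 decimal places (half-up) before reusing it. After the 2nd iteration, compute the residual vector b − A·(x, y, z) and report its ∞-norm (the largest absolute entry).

2.049

Iteration 1:
  x = (-6 - (-3)·0.000 - (3)·0.000) / (7) = -0.857
  y = (5 - (-4)·0.000 - (-1)·0.000) / (9) = 0.556
  z = (11 - (2)·0.000 - (-4)·0.000) / (9) = 1.222
Iteration 2:
  x = (-6 - (-3)·0.556 - (3)·1.222) / (7) = -1.143
  y = (5 - (-4)·-0.857 - (-1)·1.222) / (9) = 0.310
  z = (11 - (2)·-0.857 - (-4)·0.556) / (9) = 1.660
Residual b − A·x = (-2.049, -0.702, -0.414); ∞-norm = 2.049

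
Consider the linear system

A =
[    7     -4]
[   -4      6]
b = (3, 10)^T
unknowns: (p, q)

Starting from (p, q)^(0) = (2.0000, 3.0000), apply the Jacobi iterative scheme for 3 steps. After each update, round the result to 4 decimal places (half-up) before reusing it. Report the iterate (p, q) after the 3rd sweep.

Iteration 1:
  p = (3 - (-4)·3.0000) / (7) = 2.1429
  q = (10 - (-4)·2.0000) / (6) = 3.0000
Iteration 2:
  p = (3 - (-4)·3.0000) / (7) = 2.1429
  q = (10 - (-4)·2.1429) / (6) = 3.0953
Iteration 3:
  p = (3 - (-4)·3.0953) / (7) = 2.1973
  q = (10 - (-4)·2.1429) / (6) = 3.0953

(2.1973, 3.0953)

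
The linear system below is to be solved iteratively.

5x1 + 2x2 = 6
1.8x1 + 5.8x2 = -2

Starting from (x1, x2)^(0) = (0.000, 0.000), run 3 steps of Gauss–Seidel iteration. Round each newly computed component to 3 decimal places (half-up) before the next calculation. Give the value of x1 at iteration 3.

Iteration 1:
  x1 = (6 - (2)·0.000) / (5) = 1.200
  x2 = (-2 - (1.8)·1.200) / (5.8) = -0.717
Iteration 2:
  x1 = (6 - (2)·-0.717) / (5) = 1.487
  x2 = (-2 - (1.8)·1.487) / (5.8) = -0.806
Iteration 3:
  x1 = (6 - (2)·-0.806) / (5) = 1.522
  x2 = (-2 - (1.8)·1.522) / (5.8) = -0.817

1.522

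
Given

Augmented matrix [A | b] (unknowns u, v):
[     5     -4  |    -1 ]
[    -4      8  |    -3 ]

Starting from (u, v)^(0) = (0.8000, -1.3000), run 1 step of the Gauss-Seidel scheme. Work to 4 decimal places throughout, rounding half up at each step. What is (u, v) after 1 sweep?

Iteration 1:
  u = (-1 - (-4)·-1.3000) / (5) = -1.2400
  v = (-3 - (-4)·-1.2400) / (8) = -0.9950

(-1.2400, -0.9950)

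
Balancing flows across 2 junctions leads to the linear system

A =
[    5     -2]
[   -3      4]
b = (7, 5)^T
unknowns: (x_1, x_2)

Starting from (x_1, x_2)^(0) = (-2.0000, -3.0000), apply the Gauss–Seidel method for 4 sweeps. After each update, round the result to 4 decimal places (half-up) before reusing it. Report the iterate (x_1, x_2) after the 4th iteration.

Iteration 1:
  x_1 = (7 - (-2)·-3.0000) / (5) = 0.2000
  x_2 = (5 - (-3)·0.2000) / (4) = 1.4000
Iteration 2:
  x_1 = (7 - (-2)·1.4000) / (5) = 1.9600
  x_2 = (5 - (-3)·1.9600) / (4) = 2.7200
Iteration 3:
  x_1 = (7 - (-2)·2.7200) / (5) = 2.4880
  x_2 = (5 - (-3)·2.4880) / (4) = 3.1160
Iteration 4:
  x_1 = (7 - (-2)·3.1160) / (5) = 2.6464
  x_2 = (5 - (-3)·2.6464) / (4) = 3.2348

(2.6464, 3.2348)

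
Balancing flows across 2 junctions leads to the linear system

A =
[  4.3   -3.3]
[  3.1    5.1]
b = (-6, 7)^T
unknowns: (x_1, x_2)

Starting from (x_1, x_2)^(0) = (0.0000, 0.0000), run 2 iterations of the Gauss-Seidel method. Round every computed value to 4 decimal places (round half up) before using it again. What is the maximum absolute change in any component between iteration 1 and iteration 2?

1.7042

Iteration 1:
  x_1 = (-6 - (-3.3)·0.0000) / (4.3) = -1.3953
  x_2 = (7 - (3.1)·-1.3953) / (5.1) = 2.2207
Iteration 2:
  x_1 = (-6 - (-3.3)·2.2207) / (4.3) = 0.3089
  x_2 = (7 - (3.1)·0.3089) / (5.1) = 1.1848
Change: (1.7042, -1.0359) → max |·| = 1.7042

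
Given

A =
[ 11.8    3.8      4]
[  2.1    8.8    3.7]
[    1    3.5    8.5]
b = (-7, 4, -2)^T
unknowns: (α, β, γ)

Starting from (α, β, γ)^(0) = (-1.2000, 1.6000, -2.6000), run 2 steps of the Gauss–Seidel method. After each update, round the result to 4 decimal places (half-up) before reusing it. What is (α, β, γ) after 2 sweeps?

(-0.8148, 1.0140, -0.5570)

Iteration 1:
  α = (-7 - (3.8)·1.6000 - (4)·-2.6000) / (11.8) = -0.2271
  β = (4 - (2.1)·-0.2271 - (3.7)·-2.6000) / (8.8) = 1.6019
  γ = (-2 - (1)·-0.2271 - (3.5)·1.6019) / (8.5) = -0.8682
Iteration 2:
  α = (-7 - (3.8)·1.6019 - (4)·-0.8682) / (11.8) = -0.8148
  β = (4 - (2.1)·-0.8148 - (3.7)·-0.8682) / (8.8) = 1.0140
  γ = (-2 - (1)·-0.8148 - (3.5)·1.0140) / (8.5) = -0.5570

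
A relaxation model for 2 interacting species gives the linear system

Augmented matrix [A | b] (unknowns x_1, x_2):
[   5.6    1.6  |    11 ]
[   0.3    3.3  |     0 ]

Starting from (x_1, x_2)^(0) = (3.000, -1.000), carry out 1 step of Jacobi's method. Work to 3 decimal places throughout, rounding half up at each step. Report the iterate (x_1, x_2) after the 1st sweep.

Iteration 1:
  x_1 = (11 - (1.6)·-1.000) / (5.6) = 2.250
  x_2 = (0 - (0.3)·3.000) / (3.3) = -0.273

(2.250, -0.273)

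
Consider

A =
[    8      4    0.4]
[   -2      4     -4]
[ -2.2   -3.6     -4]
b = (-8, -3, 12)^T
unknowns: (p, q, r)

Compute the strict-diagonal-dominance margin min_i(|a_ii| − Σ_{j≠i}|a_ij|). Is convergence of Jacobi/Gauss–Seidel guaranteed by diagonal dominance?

row 1: |8| − (4+0.4) = 3.6
row 2: |4| − (2+4) = -2
row 3: |-4| − (2.2+3.6) = -1.8
minimum over rows = -2 → not strictly diagonally dominant

-2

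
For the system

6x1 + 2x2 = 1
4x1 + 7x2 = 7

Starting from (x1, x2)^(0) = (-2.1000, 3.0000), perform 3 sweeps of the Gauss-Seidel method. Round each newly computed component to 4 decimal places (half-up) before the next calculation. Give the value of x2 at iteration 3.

Iteration 1:
  x1 = (1 - (2)·3.0000) / (6) = -0.8333
  x2 = (7 - (4)·-0.8333) / (7) = 1.4762
Iteration 2:
  x1 = (1 - (2)·1.4762) / (6) = -0.3254
  x2 = (7 - (4)·-0.3254) / (7) = 1.1859
Iteration 3:
  x1 = (1 - (2)·1.1859) / (6) = -0.2286
  x2 = (7 - (4)·-0.2286) / (7) = 1.1306

1.1306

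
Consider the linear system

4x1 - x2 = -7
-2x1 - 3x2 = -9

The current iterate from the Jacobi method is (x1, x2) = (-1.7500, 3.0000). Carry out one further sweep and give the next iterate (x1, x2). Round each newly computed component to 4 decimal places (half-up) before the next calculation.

(-1.0000, 4.1667)

One sweep:
  x1 = (-7 - (-1)·3.0000) / (4) = -1.0000
  x2 = (-9 - (-2)·-1.7500) / (-3) = 4.1667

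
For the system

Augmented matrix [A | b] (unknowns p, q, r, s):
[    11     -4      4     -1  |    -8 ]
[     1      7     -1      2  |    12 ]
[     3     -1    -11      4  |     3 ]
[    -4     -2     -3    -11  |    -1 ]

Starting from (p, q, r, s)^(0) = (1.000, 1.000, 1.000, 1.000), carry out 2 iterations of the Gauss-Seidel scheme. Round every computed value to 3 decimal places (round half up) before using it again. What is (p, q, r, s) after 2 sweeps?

(-0.030, 1.661, -0.401, -0.091)

Iteration 1:
  p = (-8 - (-4)·1.000 - (4)·1.000 - (-1)·1.000) / (11) = -0.636
  q = (12 - (1)·-0.636 - (-1)·1.000 - (2)·1.000) / (7) = 1.662
  r = (3 - (3)·-0.636 - (-1)·1.662 - (4)·1.000) / (-11) = -0.234
  s = (-1 - (-4)·-0.636 - (-2)·1.662 - (-3)·-0.234) / (-11) = 0.084
Iteration 2:
  p = (-8 - (-4)·1.662 - (4)·-0.234 - (-1)·0.084) / (11) = -0.030
  q = (12 - (1)·-0.030 - (-1)·-0.234 - (2)·0.084) / (7) = 1.661
  r = (3 - (3)·-0.030 - (-1)·1.661 - (4)·0.084) / (-11) = -0.401
  s = (-1 - (-4)·-0.030 - (-2)·1.661 - (-3)·-0.401) / (-11) = -0.091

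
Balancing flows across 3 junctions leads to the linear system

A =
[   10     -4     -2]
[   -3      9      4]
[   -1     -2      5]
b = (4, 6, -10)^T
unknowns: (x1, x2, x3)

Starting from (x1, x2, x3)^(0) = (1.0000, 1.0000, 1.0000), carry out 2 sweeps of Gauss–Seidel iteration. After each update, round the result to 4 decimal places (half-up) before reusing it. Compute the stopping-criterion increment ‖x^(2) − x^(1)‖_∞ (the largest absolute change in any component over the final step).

0.9145

Iteration 1:
  x1 = (4 - (-4)·1.0000 - (-2)·1.0000) / (10) = 1.0000
  x2 = (6 - (-3)·1.0000 - (4)·1.0000) / (9) = 0.5556
  x3 = (-10 - (-1)·1.0000 - (-2)·0.5556) / (5) = -1.5778
Iteration 2:
  x1 = (4 - (-4)·0.5556 - (-2)·-1.5778) / (10) = 0.3067
  x2 = (6 - (-3)·0.3067 - (4)·-1.5778) / (9) = 1.4701
  x3 = (-10 - (-1)·0.3067 - (-2)·1.4701) / (5) = -1.3506
Change: (-0.6933, 0.9145, 0.2272) → max |·| = 0.9145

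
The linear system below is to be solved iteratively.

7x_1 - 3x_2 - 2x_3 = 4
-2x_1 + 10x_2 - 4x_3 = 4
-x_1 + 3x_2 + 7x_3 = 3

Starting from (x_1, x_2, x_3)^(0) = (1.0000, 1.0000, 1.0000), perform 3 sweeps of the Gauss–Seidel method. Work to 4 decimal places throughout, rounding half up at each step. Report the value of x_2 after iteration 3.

0.7054

Iteration 1:
  x_1 = (4 - (-3)·1.0000 - (-2)·1.0000) / (7) = 1.2857
  x_2 = (4 - (-2)·1.2857 - (-4)·1.0000) / (10) = 1.0571
  x_3 = (3 - (-1)·1.2857 - (3)·1.0571) / (7) = 0.1592
Iteration 2:
  x_1 = (4 - (-3)·1.0571 - (-2)·0.1592) / (7) = 1.0700
  x_2 = (4 - (-2)·1.0700 - (-4)·0.1592) / (10) = 0.6777
  x_3 = (3 - (-1)·1.0700 - (3)·0.6777) / (7) = 0.2910
Iteration 3:
  x_1 = (4 - (-3)·0.6777 - (-2)·0.2910) / (7) = 0.9450
  x_2 = (4 - (-2)·0.9450 - (-4)·0.2910) / (10) = 0.7054
  x_3 = (3 - (-1)·0.9450 - (3)·0.7054) / (7) = 0.2613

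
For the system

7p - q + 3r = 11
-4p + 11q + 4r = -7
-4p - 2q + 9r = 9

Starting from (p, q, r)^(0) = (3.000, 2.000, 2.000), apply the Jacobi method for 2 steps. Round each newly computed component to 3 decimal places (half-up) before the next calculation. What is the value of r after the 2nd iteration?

1.384

Iteration 1:
  p = (11 - (-1)·2.000 - (3)·2.000) / (7) = 1.000
  q = (-7 - (-4)·3.000 - (4)·2.000) / (11) = -0.273
  r = (9 - (-4)·3.000 - (-2)·2.000) / (9) = 2.778
Iteration 2:
  p = (11 - (-1)·-0.273 - (3)·2.778) / (7) = 0.342
  q = (-7 - (-4)·1.000 - (4)·2.778) / (11) = -1.283
  r = (9 - (-4)·1.000 - (-2)·-0.273) / (9) = 1.384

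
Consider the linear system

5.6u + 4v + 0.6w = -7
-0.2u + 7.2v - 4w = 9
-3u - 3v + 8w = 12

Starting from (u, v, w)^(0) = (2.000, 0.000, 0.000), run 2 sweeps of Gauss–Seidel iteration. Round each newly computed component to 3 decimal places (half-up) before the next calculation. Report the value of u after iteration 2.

Iteration 1:
  u = (-7 - (4)·0.000 - (0.6)·0.000) / (5.6) = -1.250
  v = (9 - (-0.2)·-1.250 - (-4)·0.000) / (7.2) = 1.215
  w = (12 - (-3)·-1.250 - (-3)·1.215) / (8) = 1.487
Iteration 2:
  u = (-7 - (4)·1.215 - (0.6)·1.487) / (5.6) = -2.277
  v = (9 - (-0.2)·-2.277 - (-4)·1.487) / (7.2) = 2.013
  w = (12 - (-3)·-2.277 - (-3)·2.013) / (8) = 1.401

-2.277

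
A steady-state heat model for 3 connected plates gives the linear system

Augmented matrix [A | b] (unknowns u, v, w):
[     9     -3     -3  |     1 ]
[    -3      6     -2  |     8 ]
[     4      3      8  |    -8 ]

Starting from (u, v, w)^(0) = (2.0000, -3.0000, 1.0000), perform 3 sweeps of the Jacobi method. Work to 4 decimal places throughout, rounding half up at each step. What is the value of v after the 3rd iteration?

1.1134

Iteration 1:
  u = (1 - (-3)·-3.0000 - (-3)·1.0000) / (9) = -0.5556
  v = (8 - (-3)·2.0000 - (-2)·1.0000) / (6) = 2.6667
  w = (-8 - (4)·2.0000 - (3)·-3.0000) / (8) = -0.8750
Iteration 2:
  u = (1 - (-3)·2.6667 - (-3)·-0.8750) / (9) = 0.7083
  v = (8 - (-3)·-0.5556 - (-2)·-0.8750) / (6) = 0.7639
  w = (-8 - (4)·-0.5556 - (3)·2.6667) / (8) = -1.7222
Iteration 3:
  u = (1 - (-3)·0.7639 - (-3)·-1.7222) / (9) = -0.2083
  v = (8 - (-3)·0.7083 - (-2)·-1.7222) / (6) = 1.1134
  w = (-8 - (4)·0.7083 - (3)·0.7639) / (8) = -1.6406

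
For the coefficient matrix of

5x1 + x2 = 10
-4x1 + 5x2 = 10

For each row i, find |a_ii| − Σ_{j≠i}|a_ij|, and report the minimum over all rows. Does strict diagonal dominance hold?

1

row 1: |5| − (1) = 4
row 2: |5| − (4) = 1
minimum over rows = 1 → strictly diagonally dominant (convergence guaranteed)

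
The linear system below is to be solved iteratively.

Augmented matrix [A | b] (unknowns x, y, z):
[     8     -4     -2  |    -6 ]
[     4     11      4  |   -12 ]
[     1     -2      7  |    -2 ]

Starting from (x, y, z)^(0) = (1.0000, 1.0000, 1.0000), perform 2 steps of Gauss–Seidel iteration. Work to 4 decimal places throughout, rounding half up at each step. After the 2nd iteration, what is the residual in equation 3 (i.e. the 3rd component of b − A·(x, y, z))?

Iteration 1:
  x = (-6 - (-4)·1.0000 - (-2)·1.0000) / (8) = 0.0000
  y = (-12 - (4)·0.0000 - (4)·1.0000) / (11) = -1.4545
  z = (-2 - (1)·0.0000 - (-2)·-1.4545) / (7) = -0.7013
Iteration 2:
  x = (-6 - (-4)·-1.4545 - (-2)·-0.7013) / (8) = -1.6526
  y = (-12 - (4)·-1.6526 - (4)·-0.7013) / (11) = -0.2349
  z = (-2 - (1)·-1.6526 - (-2)·-0.2349) / (7) = -0.1167
Residual b − A·x = (6.0478, -2.3389, -0.0003)

-0.0003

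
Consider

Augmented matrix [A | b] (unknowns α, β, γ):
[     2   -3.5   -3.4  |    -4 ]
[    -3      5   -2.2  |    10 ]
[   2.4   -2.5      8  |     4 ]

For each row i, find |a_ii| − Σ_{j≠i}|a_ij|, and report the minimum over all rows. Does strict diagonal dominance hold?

row 1: |2| − (3.5+3.4) = -4.9
row 2: |5| − (3+2.2) = -0.2
row 3: |8| − (2.4+2.5) = 3.1
minimum over rows = -4.9 → not strictly diagonally dominant

-4.9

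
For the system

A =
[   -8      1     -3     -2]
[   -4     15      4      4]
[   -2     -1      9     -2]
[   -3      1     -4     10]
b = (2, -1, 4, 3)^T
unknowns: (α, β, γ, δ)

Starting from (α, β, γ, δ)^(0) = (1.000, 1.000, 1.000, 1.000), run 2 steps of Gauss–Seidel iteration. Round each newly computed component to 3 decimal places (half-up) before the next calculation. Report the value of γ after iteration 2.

0.339

Iteration 1:
  α = (2 - (1)·1.000 - (-3)·1.000 - (-2)·1.000) / (-8) = -0.750
  β = (-1 - (-4)·-0.750 - (4)·1.000 - (4)·1.000) / (15) = -0.800
  γ = (4 - (-2)·-0.750 - (-1)·-0.800 - (-2)·1.000) / (9) = 0.411
  δ = (3 - (-3)·-0.750 - (1)·-0.800 - (-4)·0.411) / (10) = 0.319
Iteration 2:
  α = (2 - (1)·-0.800 - (-3)·0.411 - (-2)·0.319) / (-8) = -0.584
  β = (-1 - (-4)·-0.584 - (4)·0.411 - (4)·0.319) / (15) = -0.417
  γ = (4 - (-2)·-0.584 - (-1)·-0.417 - (-2)·0.319) / (9) = 0.339
  δ = (3 - (-3)·-0.584 - (1)·-0.417 - (-4)·0.339) / (10) = 0.302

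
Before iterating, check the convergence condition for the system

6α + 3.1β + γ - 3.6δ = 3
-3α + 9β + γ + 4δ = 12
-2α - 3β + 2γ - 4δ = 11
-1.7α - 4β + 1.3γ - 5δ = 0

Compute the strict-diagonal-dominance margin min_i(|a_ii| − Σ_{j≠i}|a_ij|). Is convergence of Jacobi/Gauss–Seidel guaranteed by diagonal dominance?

-7

row 1: |6| − (3.1+1+3.6) = -1.7
row 2: |9| − (3+1+4) = 1
row 3: |2| − (2+3+4) = -7
row 4: |-5| − (1.7+4+1.3) = -2
minimum over rows = -7 → not strictly diagonally dominant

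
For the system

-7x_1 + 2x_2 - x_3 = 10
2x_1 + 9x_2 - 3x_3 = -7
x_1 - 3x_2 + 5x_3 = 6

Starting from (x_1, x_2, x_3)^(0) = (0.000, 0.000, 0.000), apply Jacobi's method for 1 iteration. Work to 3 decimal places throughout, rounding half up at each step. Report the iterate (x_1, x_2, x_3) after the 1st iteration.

(-1.429, -0.778, 1.200)

Iteration 1:
  x_1 = (10 - (2)·0.000 - (-1)·0.000) / (-7) = -1.429
  x_2 = (-7 - (2)·0.000 - (-3)·0.000) / (9) = -0.778
  x_3 = (6 - (1)·0.000 - (-3)·0.000) / (5) = 1.200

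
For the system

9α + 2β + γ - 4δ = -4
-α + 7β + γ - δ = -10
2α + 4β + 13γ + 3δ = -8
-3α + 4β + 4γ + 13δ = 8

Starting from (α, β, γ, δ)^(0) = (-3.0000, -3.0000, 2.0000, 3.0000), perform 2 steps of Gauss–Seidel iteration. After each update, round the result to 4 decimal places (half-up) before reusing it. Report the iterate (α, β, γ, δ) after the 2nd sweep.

Iteration 1:
  α = (-4 - (2)·-3.0000 - (1)·2.0000 - (-4)·3.0000) / (9) = 1.3333
  β = (-10 - (-1)·1.3333 - (1)·2.0000 - (-1)·3.0000) / (7) = -1.0952
  γ = (-8 - (2)·1.3333 - (4)·-1.0952 - (3)·3.0000) / (13) = -1.1758
  δ = (8 - (-3)·1.3333 - (4)·-1.0952 - (4)·-1.1758) / (13) = 1.6218
Iteration 2:
  α = (-4 - (2)·-1.0952 - (1)·-1.1758 - (-4)·1.6218) / (9) = 0.6504
  β = (-10 - (-1)·0.6504 - (1)·-1.1758 - (-1)·1.6218) / (7) = -0.9360
  γ = (-8 - (2)·0.6504 - (4)·-0.9360 - (3)·1.6218) / (13) = -0.8017
  δ = (8 - (-3)·0.6504 - (4)·-0.9360 - (4)·-0.8017) / (13) = 1.3002

(0.6504, -0.9360, -0.8017, 1.3002)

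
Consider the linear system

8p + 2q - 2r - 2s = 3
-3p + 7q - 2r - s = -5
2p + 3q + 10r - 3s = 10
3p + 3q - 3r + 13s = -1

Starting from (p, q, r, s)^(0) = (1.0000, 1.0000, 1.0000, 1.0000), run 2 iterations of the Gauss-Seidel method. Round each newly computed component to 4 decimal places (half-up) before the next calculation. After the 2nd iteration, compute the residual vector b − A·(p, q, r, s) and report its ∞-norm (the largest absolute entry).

0.6244

Iteration 1:
  p = (3 - (2)·1.0000 - (-2)·1.0000 - (-2)·1.0000) / (8) = 0.6250
  q = (-5 - (-3)·0.6250 - (-2)·1.0000 - (-1)·1.0000) / (7) = -0.0179
  r = (10 - (2)·0.6250 - (3)·-0.0179 - (-3)·1.0000) / (10) = 1.1804
  s = (-1 - (3)·0.6250 - (3)·-0.0179 - (-3)·1.1804) / (13) = 0.0554
Iteration 2:
  p = (3 - (2)·-0.0179 - (-2)·1.1804 - (-2)·0.0554) / (8) = 0.6884
  q = (-5 - (-3)·0.6884 - (-2)·1.1804 - (-1)·0.0554) / (7) = -0.0741
  r = (10 - (2)·0.6884 - (3)·-0.0741 - (-3)·0.0554) / (10) = 0.9012
  s = (-1 - (3)·0.6884 - (3)·-0.0741 - (-3)·0.9012) / (13) = -0.0107
Residual b − A·x = (-0.5780, -0.6244, -0.1986, -0.0002); ∞-norm = 0.6244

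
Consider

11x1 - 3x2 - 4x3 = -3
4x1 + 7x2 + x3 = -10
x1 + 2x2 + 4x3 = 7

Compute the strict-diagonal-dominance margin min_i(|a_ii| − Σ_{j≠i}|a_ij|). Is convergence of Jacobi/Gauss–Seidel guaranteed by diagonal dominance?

row 1: |11| − (3+4) = 4
row 2: |7| − (4+1) = 2
row 3: |4| − (1+2) = 1
minimum over rows = 1 → strictly diagonally dominant (convergence guaranteed)

1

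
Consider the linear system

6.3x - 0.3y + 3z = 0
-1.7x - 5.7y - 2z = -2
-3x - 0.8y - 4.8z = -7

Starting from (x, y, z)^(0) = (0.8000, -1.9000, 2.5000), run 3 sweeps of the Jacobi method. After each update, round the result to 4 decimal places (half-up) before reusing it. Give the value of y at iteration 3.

Iteration 1:
  x = (0 - (-0.3)·-1.9000 - (3)·2.5000) / (6.3) = -1.2810
  y = (-2 - (-1.7)·0.8000 - (-2)·2.5000) / (-5.7) = -0.7649
  z = (-7 - (-3)·0.8000 - (-0.8)·-1.9000) / (-4.8) = 1.2750
Iteration 2:
  x = (0 - (-0.3)·-0.7649 - (3)·1.2750) / (6.3) = -0.6436
  y = (-2 - (-1.7)·-1.2810 - (-2)·1.2750) / (-5.7) = 0.2856
  z = (-7 - (-3)·-1.2810 - (-0.8)·-0.7649) / (-4.8) = 2.3864
Iteration 3:
  x = (0 - (-0.3)·0.2856 - (3)·2.3864) / (6.3) = -1.1228
  y = (-2 - (-1.7)·-0.6436 - (-2)·2.3864) / (-5.7) = -0.2945
  z = (-7 - (-3)·-0.6436 - (-0.8)·0.2856) / (-4.8) = 1.8130

-0.2945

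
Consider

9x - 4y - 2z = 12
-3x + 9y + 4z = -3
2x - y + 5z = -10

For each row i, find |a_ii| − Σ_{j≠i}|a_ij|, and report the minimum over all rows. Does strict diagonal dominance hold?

2

row 1: |9| − (4+2) = 3
row 2: |9| − (3+4) = 2
row 3: |5| − (2+1) = 2
minimum over rows = 2 → strictly diagonally dominant (convergence guaranteed)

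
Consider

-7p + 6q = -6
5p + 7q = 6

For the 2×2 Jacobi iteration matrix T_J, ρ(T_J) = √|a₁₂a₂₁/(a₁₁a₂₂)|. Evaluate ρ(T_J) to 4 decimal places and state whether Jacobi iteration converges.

a₁₂a₂₁/(a₁₁a₂₂) = (6)·(5) / ((-7)·(7)) = -0.612245
ρ = √|-0.612245| = √0.612245 = 0.7825
ρ < 1, so Jacobi converges

0.7825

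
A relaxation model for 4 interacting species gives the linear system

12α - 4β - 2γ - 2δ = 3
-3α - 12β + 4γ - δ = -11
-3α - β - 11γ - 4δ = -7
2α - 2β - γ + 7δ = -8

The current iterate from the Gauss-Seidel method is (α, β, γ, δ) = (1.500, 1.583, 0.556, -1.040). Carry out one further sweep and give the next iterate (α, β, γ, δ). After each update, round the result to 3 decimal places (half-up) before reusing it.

(0.697, 1.014, 0.732, -0.948)

One sweep:
  α = (3 - (-4)·1.583 - (-2)·0.556 - (-2)·-1.040) / (12) = 0.697
  β = (-11 - (-3)·0.697 - (4)·0.556 - (-1)·-1.040) / (-12) = 1.014
  γ = (-7 - (-3)·0.697 - (-1)·1.014 - (-4)·-1.040) / (-11) = 0.732
  δ = (-8 - (2)·0.697 - (-2)·1.014 - (-1)·0.732) / (7) = -0.948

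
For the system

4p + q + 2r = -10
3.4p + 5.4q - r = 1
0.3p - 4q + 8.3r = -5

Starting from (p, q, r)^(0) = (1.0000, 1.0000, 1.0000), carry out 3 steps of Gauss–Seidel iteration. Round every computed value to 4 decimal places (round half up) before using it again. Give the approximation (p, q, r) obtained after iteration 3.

Iteration 1:
  p = (-10 - (1)·1.0000 - (2)·1.0000) / (4) = -3.2500
  q = (1 - (3.4)·-3.2500 - (-1)·1.0000) / (5.4) = 2.4167
  r = (-5 - (0.3)·-3.2500 - (-4)·2.4167) / (8.3) = 0.6797
Iteration 2:
  p = (-10 - (1)·2.4167 - (2)·0.6797) / (4) = -3.4440
  q = (1 - (3.4)·-3.4440 - (-1)·0.6797) / (5.4) = 2.4795
  r = (-5 - (0.3)·-3.4440 - (-4)·2.4795) / (8.3) = 0.7170
Iteration 3:
  p = (-10 - (1)·2.4795 - (2)·0.7170) / (4) = -3.4784
  q = (1 - (3.4)·-3.4784 - (-1)·0.7170) / (5.4) = 2.5081
  r = (-5 - (0.3)·-3.4784 - (-4)·2.5081) / (8.3) = 0.7320

(-3.4784, 2.5081, 0.7320)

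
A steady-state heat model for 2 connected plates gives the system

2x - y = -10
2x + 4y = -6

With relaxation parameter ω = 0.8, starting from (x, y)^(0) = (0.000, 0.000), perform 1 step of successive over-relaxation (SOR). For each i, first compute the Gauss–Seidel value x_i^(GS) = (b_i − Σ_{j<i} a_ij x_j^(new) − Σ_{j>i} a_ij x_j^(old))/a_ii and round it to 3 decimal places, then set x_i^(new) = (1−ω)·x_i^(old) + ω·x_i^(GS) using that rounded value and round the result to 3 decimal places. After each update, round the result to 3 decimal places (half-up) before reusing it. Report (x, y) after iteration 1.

Iteration 1:
  x: GS value = (-10 - (-1)·0.000) / (2) = -5.000;  x ← (1−ω)·0.000 + ω·-5.000 = -4.000
  y: GS value = (-6 - (2)·-4.000) / (4) = 0.500;  y ← (1−ω)·0.000 + ω·0.500 = 0.400

(-4.000, 0.400)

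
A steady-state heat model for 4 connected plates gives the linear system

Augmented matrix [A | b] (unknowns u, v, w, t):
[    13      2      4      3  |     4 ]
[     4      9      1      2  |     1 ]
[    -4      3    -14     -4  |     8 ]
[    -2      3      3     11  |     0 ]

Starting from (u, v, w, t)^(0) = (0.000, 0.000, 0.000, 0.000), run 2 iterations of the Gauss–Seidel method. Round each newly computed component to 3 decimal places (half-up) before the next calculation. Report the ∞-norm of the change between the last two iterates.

Iteration 1:
  u = (4 - (2)·0.000 - (4)·0.000 - (3)·0.000) / (13) = 0.308
  v = (1 - (4)·0.308 - (1)·0.000 - (2)·0.000) / (9) = -0.026
  w = (8 - (-4)·0.308 - (3)·-0.026 - (-4)·0.000) / (-14) = -0.665
  t = (0 - (-2)·0.308 - (3)·-0.026 - (3)·-0.665) / (11) = 0.244
Iteration 2:
  u = (4 - (2)·-0.026 - (4)·-0.665 - (3)·0.244) / (13) = 0.460
  v = (1 - (4)·0.460 - (1)·-0.665 - (2)·0.244) / (9) = -0.074
  w = (8 - (-4)·0.460 - (3)·-0.074 - (-4)·0.244) / (-14) = -0.788
  t = (0 - (-2)·0.460 - (3)·-0.074 - (3)·-0.788) / (11) = 0.319
Change: (0.152, -0.048, -0.123, 0.075) → max |·| = 0.152

0.152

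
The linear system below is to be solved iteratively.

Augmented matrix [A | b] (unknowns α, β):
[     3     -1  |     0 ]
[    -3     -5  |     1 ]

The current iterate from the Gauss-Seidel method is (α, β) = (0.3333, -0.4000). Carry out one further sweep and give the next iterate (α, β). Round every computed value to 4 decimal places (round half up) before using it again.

(-0.1333, -0.1200)

One sweep:
  α = (0 - (-1)·-0.4000) / (3) = -0.1333
  β = (1 - (-3)·-0.1333) / (-5) = -0.1200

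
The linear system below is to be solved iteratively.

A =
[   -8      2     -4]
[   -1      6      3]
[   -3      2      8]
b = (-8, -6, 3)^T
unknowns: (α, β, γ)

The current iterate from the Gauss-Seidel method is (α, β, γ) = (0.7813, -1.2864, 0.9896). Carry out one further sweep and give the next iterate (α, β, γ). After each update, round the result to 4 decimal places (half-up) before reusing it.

One sweep:
  α = (-8 - (2)·-1.2864 - (-4)·0.9896) / (-8) = 0.1836
  β = (-6 - (-1)·0.1836 - (3)·0.9896) / (6) = -1.4642
  γ = (3 - (-3)·0.1836 - (2)·-1.4642) / (8) = 0.8099

(0.1836, -1.4642, 0.8099)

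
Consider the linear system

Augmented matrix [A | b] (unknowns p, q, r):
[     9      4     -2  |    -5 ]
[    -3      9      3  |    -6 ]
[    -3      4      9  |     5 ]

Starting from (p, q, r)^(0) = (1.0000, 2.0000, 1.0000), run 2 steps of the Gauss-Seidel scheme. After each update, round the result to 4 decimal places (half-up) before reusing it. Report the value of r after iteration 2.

1.0113

Iteration 1:
  p = (-5 - (4)·2.0000 - (-2)·1.0000) / (9) = -1.2222
  q = (-6 - (-3)·-1.2222 - (3)·1.0000) / (9) = -1.4074
  r = (5 - (-3)·-1.2222 - (4)·-1.4074) / (9) = 0.7737
Iteration 2:
  p = (-5 - (4)·-1.4074 - (-2)·0.7737) / (9) = 0.2419
  q = (-6 - (-3)·0.2419 - (3)·0.7737) / (9) = -0.8439
  r = (5 - (-3)·0.2419 - (4)·-0.8439) / (9) = 1.0113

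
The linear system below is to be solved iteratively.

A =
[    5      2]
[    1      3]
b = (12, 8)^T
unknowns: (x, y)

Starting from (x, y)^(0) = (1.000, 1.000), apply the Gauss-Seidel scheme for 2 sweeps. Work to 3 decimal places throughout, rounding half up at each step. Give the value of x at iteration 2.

1.600

Iteration 1:
  x = (12 - (2)·1.000) / (5) = 2.000
  y = (8 - (1)·2.000) / (3) = 2.000
Iteration 2:
  x = (12 - (2)·2.000) / (5) = 1.600
  y = (8 - (1)·1.600) / (3) = 2.133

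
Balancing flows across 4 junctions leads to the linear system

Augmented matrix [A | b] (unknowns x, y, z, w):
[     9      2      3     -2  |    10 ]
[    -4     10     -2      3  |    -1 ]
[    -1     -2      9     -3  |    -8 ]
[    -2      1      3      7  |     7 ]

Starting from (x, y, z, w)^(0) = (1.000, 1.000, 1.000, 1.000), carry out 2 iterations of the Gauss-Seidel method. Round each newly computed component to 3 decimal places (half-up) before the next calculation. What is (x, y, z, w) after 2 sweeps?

(1.545, 0.010, -0.249, 1.547)

Iteration 1:
  x = (10 - (2)·1.000 - (3)·1.000 - (-2)·1.000) / (9) = 0.778
  y = (-1 - (-4)·0.778 - (-2)·1.000 - (3)·1.000) / (10) = 0.111
  z = (-8 - (-1)·0.778 - (-2)·0.111 - (-3)·1.000) / (9) = -0.444
  w = (7 - (-2)·0.778 - (1)·0.111 - (3)·-0.444) / (7) = 1.397
Iteration 2:
  x = (10 - (2)·0.111 - (3)·-0.444 - (-2)·1.397) / (9) = 1.545
  y = (-1 - (-4)·1.545 - (-2)·-0.444 - (3)·1.397) / (10) = 0.010
  z = (-8 - (-1)·1.545 - (-2)·0.010 - (-3)·1.397) / (9) = -0.249
  w = (7 - (-2)·1.545 - (1)·0.010 - (3)·-0.249) / (7) = 1.547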